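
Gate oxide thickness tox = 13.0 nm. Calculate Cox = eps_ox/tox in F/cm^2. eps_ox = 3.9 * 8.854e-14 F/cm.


Step 1: eps_ox = 3.9 * 8.854e-14 = 3.45306e-13 F/cm
Step 2: tox in cm = 13.0 nm * 1e-7 = 1.3000e-06 cm
Step 3: Cox = 3.45306e-13 / 1.3000e-06 = 2.66e-07 F/cm^2

2.66e-07


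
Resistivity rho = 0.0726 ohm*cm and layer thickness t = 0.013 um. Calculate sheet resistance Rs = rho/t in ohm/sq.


Step 1: Convert thickness to cm: t = 0.013 um = 1.3000e-06 cm
Step 2: Rs = rho / t = 0.0726 / 1.3000e-06
Step 3: Rs = 55846.2 ohm/sq

55846.2


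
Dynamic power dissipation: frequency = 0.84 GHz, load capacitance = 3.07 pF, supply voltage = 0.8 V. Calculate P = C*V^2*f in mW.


Step 1: V^2 = 0.8^2 = 0.64 V^2
Step 2: P = C*V^2*f = 3.07e-12 F * 0.64 * 0.84e9 Hz
Step 3: P = 1.650432e-03 W
Step 4: P = 1.65 mW

1.65


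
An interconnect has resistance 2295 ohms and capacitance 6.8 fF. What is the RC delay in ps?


Step 1: tau = R * C
Step 2: tau = 2295 * 6.8 fF = 2295 * 6.8e-15 F
Step 3: tau = 1.5606e-11 s = 15.606 ps

15.606


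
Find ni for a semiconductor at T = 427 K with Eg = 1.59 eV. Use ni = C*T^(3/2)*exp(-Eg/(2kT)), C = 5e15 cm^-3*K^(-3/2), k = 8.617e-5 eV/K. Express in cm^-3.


Step 1: Compute kT = 8.617e-5 * 427 = 0.03679459 eV
Step 2: Exponent = -Eg/(2kT) = -1.59/(2*0.03679459) = -21.60644
Step 3: T^(3/2) = 427^1.5 = 8823.52
Step 4: ni = 5e15 * 8823.52 * exp(-21.60644) = 1.82e+10 cm^-3

1.82e+10


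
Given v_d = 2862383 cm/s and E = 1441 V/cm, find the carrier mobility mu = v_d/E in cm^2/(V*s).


Step 1: mu = v_d / E
Step 2: mu = 2862383 / 1441
Step 3: mu = 1986.39 cm^2/(V*s)

1986.39


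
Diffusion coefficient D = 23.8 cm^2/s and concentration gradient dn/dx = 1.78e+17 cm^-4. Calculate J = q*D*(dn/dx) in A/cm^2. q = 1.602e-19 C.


Step 1: J = q * D * (dn/dx)
Step 2: J = 1.602e-19 * 23.8 * 1.78e+17
Step 3: J = 6.79e-01 A/cm^2

6.79e-01


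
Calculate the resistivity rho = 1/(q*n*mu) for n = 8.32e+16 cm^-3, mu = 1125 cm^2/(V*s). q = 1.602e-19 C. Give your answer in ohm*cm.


Step 1: sigma = q * n * mu = 1.602e-19 * 8.32e+16 * 1125 = 1.49947e+01 S/cm
Step 2: rho = 1 / sigma = 1 / 1.49947e+01 = 0.06669 ohm*cm

0.06669


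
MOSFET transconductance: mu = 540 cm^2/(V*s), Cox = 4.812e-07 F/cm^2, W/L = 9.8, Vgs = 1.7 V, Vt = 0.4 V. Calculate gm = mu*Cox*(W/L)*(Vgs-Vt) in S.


Step 1: Vov = Vgs - Vt = 1.7 - 0.4 = 1.3 V
Step 2: gm = mu * Cox * (W/L) * Vov
Step 3: gm = 540 * 4.812e-07 * 9.8 * 1.3 = 3.31e-03 S

3.31e-03


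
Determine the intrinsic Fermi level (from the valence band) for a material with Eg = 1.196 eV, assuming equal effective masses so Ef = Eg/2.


Step 1: For an intrinsic semiconductor, the Fermi level sits at midgap.
Step 2: Ef = Eg / 2 = 1.196 / 2 = 0.598 eV

0.598


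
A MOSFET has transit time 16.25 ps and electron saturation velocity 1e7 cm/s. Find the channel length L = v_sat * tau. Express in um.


Step 1: tau in seconds = 16.25 ps * 1e-12 = 1.6250e-11 s
Step 2: L = v_sat * tau = 1e7 * 1.6250e-11 = 1.6250e-04 cm
Step 3: L in um = 1.6250e-04 * 1e4 = 1.625 um

1.625


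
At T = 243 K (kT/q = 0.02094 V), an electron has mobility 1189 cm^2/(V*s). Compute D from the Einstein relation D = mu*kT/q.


Step 1: D = mu * (kT/q)
Step 2: D = 1189 * 0.02094
Step 3: D = 24.9 cm^2/s

24.9


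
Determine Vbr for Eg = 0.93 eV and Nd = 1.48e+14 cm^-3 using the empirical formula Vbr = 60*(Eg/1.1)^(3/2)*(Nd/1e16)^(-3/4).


Step 1: Eg/1.1 = 0.93/1.1 = 0.845455
Step 2: (Eg/1.1)^1.5 = 0.845455^1.5 = 0.777384
Step 3: (Nd/1e16)^(-0.75) = (0.0148)^(-0.75) = 23.566968
Step 4: Vbr = 60 * 0.777384 * 23.566968 = 1099.2 V

1099.2


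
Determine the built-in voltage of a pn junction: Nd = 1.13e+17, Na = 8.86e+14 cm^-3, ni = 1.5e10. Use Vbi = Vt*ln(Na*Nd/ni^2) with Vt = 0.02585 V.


Step 1: Compute Na*Nd/ni^2 = 8.86e+14 * 1.13e+17 / (1.5e10)^2 = 4.4497e+11
Step 2: ln(4.4497e+11) = 26.8213
Step 3: Vbi = 0.02585 * 26.8213 = 0.693 V

0.693


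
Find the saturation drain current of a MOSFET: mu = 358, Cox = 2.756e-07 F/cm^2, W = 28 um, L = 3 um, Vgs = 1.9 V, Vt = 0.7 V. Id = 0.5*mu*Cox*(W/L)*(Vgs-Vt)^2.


Step 1: Overdrive voltage Vov = Vgs - Vt = 1.9 - 0.7 = 1.2 V
Step 2: W/L = 28/3 = 9.33333
Step 3: Id = 0.5 * 358 * 2.756e-07 * 9.33333 * 1.2^2
Step 4: Id = 6.63e-04 A

6.63e-04


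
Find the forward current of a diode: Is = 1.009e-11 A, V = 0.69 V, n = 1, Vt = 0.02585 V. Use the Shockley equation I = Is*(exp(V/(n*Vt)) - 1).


Step 1: V/(n*Vt) = 0.69/(1*0.02585) = 26.6925
Step 2: exp(26.6925) = 3.9121e+11
Step 3: I = 1.009e-11 * (3.9121e+11 - 1) = 3.95e+00 A

3.95e+00


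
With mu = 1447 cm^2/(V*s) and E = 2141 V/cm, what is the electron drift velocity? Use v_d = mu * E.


Step 1: v_d = mu * E
Step 2: v_d = 1447 * 2141 = 3098027
Step 3: v_d = 3.10e+06 cm/s

3.10e+06


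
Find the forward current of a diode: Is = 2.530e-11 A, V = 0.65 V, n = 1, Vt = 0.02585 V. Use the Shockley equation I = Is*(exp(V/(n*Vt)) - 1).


Step 1: V/(n*Vt) = 0.65/(1*0.02585) = 25.1451
Step 2: exp(25.1451) = 8.3249e+10
Step 3: I = 2.530e-11 * (8.3249e+10 - 1) = 2.11e+00 A

2.11e+00


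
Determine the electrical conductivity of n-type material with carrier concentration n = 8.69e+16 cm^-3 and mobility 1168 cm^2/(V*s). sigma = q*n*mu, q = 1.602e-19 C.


Step 1: sigma = q * n * mu
Step 2: sigma = 1.602e-19 * 8.69e+16 * 1168
Step 3: sigma = 1.626e+01 S/cm

1.626e+01


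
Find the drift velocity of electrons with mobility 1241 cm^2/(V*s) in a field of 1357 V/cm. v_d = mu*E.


Step 1: v_d = mu * E
Step 2: v_d = 1241 * 1357 = 1684037
Step 3: v_d = 1.68e+06 cm/s

1.68e+06


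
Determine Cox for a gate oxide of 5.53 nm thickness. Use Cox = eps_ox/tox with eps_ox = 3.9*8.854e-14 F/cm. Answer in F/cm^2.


Step 1: eps_ox = 3.9 * 8.854e-14 = 3.45306e-13 F/cm
Step 2: tox in cm = 5.53 nm * 1e-7 = 5.5300e-07 cm
Step 3: Cox = 3.45306e-13 / 5.5300e-07 = 6.24e-07 F/cm^2

6.24e-07


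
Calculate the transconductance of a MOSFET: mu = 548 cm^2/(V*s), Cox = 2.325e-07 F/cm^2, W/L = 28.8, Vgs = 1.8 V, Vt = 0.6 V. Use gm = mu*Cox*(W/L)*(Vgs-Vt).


Step 1: Vov = Vgs - Vt = 1.8 - 0.6 = 1.2 V
Step 2: gm = mu * Cox * (W/L) * Vov
Step 3: gm = 548 * 2.325e-07 * 28.8 * 1.2 = 4.40e-03 S

4.40e-03


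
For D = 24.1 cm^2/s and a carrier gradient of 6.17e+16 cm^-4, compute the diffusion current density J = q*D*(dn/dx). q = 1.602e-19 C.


Step 1: J = q * D * (dn/dx)
Step 2: J = 1.602e-19 * 24.1 * 6.17e+16
Step 3: J = 2.38e-01 A/cm^2

2.38e-01


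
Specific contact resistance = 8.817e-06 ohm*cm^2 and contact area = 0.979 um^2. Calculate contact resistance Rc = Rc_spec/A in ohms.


Step 1: Convert area to cm^2: 0.979 um^2 = 9.7900e-09 cm^2
Step 2: Rc = Rc_spec / A = 8.817e-06 / 9.7900e-09
Step 3: Rc = 9.01e+02 ohms

9.01e+02


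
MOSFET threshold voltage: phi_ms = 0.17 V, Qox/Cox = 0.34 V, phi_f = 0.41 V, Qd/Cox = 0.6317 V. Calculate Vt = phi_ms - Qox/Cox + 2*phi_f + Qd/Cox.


Step 1: Vt = phi_ms - Qox/Cox + 2*phi_f + Qd/Cox
Step 2: Vt = 0.17 - 0.34 + 2*0.41 + 0.6317
Step 3: Vt = 0.17 - 0.34 + 0.82 + 0.6317
Step 4: Vt = 1.2817 V

1.2817


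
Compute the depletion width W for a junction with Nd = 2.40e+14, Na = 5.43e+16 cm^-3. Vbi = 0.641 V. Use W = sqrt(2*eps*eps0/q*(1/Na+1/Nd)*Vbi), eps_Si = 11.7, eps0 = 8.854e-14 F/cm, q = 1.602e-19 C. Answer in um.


Step 1: 1/Na + 1/Nd = 1/5.43e+16 + 1/2.40e+14 = 4.18508e-15
Step 2: 2*eps*eps0/q = 2*11.7*8.854e-14/1.602e-19 = 1.293281e+07
Step 3: W^2 = 1.293281e+07 * 4.18508e-15 * 0.641 = 3.46940e-08
Step 4: W = sqrt(3.46940e-08) = 1.863e-04 cm = 1.863 um

1.863


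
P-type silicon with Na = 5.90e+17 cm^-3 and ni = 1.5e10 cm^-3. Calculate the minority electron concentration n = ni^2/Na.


Step 1: Majority hole concentration p ≈ Na = 5.90e+17 cm^-3
Step 2: n = ni^2 / Na = (1.5e10)^2 / 5.90e+17
Step 3: n = 3.81e+02 cm^-3

3.81e+02


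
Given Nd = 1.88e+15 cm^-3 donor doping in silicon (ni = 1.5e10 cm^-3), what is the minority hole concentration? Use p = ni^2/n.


Step 1: Since Nd >> ni, n ≈ Nd = 1.88e+15 cm^-3
Step 2: p = ni^2 / n = (1.5e10)^2 / 1.88e+15
Step 3: p = 2.25e20 / 1.88e+15 = 1.20e+05 cm^-3

1.20e+05


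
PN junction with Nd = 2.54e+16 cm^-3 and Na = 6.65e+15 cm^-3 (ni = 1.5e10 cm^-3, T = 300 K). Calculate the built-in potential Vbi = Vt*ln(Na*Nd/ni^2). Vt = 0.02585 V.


Step 1: Compute Na*Nd/ni^2 = 6.65e+15 * 2.54e+16 / (1.5e10)^2 = 7.5071e+11
Step 2: ln(7.5071e+11) = 27.3443
Step 3: Vbi = 0.02585 * 27.3443 = 0.707 V

0.707


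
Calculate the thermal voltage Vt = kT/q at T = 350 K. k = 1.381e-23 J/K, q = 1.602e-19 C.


Step 1: kT = 1.381e-23 * 350 = 4.8335e-21 J
Step 2: Vt = kT/q = 4.8335e-21 / 1.602e-19
Step 3: Vt = 0.03017 V

0.03017


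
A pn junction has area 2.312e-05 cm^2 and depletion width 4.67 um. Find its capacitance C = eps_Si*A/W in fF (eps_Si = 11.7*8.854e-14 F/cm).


Step 1: eps_Si = 11.7 * 8.854e-14 = 1.035918e-12 F/cm
Step 2: W in cm = 4.67 * 1e-4 = 4.67e-04 cm
Step 3: C = 1.035918e-12 * 2.312e-05 / 4.67e-04 = 5.128570e-14 F
Step 4: C = 51.29 fF

51.29


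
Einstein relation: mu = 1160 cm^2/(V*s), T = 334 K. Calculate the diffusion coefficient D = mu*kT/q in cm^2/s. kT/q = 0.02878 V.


Step 1: D = mu * (kT/q)
Step 2: D = 1160 * 0.02878
Step 3: D = 33.38 cm^2/s

33.38


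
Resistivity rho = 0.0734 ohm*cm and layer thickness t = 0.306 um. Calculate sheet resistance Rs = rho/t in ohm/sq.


Step 1: Convert thickness to cm: t = 0.306 um = 3.0600e-05 cm
Step 2: Rs = rho / t = 0.0734 / 3.0600e-05
Step 3: Rs = 2398.7 ohm/sq

2398.7


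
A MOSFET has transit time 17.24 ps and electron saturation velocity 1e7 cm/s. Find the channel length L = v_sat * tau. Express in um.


Step 1: tau in seconds = 17.24 ps * 1e-12 = 1.7240e-11 s
Step 2: L = v_sat * tau = 1e7 * 1.7240e-11 = 1.7240e-04 cm
Step 3: L in um = 1.7240e-04 * 1e4 = 1.724 um

1.724


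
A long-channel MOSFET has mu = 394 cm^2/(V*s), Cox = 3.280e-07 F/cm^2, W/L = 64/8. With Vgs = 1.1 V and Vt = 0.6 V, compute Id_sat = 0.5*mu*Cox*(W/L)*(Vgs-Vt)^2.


Step 1: Overdrive voltage Vov = Vgs - Vt = 1.1 - 0.6 = 0.5 V
Step 2: W/L = 64/8 = 8
Step 3: Id = 0.5 * 394 * 3.280e-07 * 8 * 0.5^2
Step 4: Id = 1.29e-04 A

1.29e-04


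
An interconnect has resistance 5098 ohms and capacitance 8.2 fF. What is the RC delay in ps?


Step 1: tau = R * C
Step 2: tau = 5098 * 8.2 fF = 5098 * 8.2e-15 F
Step 3: tau = 4.18036e-11 s = 41.8036 ps

41.8036


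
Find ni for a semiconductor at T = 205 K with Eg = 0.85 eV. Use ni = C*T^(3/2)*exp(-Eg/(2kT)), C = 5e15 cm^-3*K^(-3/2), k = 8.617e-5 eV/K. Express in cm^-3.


Step 1: Compute kT = 8.617e-5 * 205 = 0.01766485 eV
Step 2: Exponent = -Eg/(2kT) = -0.85/(2*0.01766485) = -24.05908
Step 3: T^(3/2) = 205^1.5 = 2935.15
Step 4: ni = 5e15 * 2935.15 * exp(-24.05908) = 5.22e+08 cm^-3

5.22e+08


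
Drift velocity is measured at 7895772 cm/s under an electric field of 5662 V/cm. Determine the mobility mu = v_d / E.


Step 1: mu = v_d / E
Step 2: mu = 7895772 / 5662
Step 3: mu = 1394.52 cm^2/(V*s)

1394.52


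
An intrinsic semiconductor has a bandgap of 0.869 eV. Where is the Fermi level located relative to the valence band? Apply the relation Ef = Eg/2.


Step 1: For an intrinsic semiconductor, the Fermi level sits at midgap.
Step 2: Ef = Eg / 2 = 0.869 / 2 = 0.4345 eV

0.4345


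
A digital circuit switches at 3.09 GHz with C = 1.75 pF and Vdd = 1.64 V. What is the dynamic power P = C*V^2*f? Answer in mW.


Step 1: V^2 = 1.64^2 = 2.6896 V^2
Step 2: P = C*V^2*f = 1.75e-12 F * 2.6896 * 3.09e9 Hz
Step 3: P = 1.4544012e-02 W
Step 4: P = 14.544 mW

14.544


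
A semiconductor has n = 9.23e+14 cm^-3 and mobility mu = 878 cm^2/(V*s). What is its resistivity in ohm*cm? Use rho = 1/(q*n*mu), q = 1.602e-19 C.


Step 1: sigma = q * n * mu = 1.602e-19 * 9.23e+14 * 878 = 1.29825e-01 S/cm
Step 2: rho = 1 / sigma = 1 / 1.29825e-01 = 7.703 ohm*cm

7.703


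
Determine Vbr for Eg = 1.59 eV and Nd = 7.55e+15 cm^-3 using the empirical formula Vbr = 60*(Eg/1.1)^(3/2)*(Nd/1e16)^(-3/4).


Step 1: Eg/1.1 = 1.59/1.1 = 1.445455
Step 2: (Eg/1.1)^1.5 = 1.445455^1.5 = 1.737828
Step 3: (Nd/1e16)^(-0.75) = (0.755)^(-0.75) = 1.234638
Step 4: Vbr = 60 * 1.737828 * 1.234638 = 128.7 V

128.7


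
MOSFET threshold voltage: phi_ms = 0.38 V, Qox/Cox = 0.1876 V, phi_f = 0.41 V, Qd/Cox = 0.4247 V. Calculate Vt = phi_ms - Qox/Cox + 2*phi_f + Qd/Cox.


Step 1: Vt = phi_ms - Qox/Cox + 2*phi_f + Qd/Cox
Step 2: Vt = 0.38 - 0.1876 + 2*0.41 + 0.4247
Step 3: Vt = 0.38 - 0.1876 + 0.82 + 0.4247
Step 4: Vt = 1.4371 V

1.4371


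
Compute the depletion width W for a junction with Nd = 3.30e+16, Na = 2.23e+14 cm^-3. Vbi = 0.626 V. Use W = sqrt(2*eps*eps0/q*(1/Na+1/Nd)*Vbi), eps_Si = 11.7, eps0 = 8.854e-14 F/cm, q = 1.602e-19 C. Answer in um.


Step 1: 1/Na + 1/Nd = 1/2.23e+14 + 1/3.30e+16 = 4.51461e-15
Step 2: 2*eps*eps0/q = 2*11.7*8.854e-14/1.602e-19 = 1.293281e+07
Step 3: W^2 = 1.293281e+07 * 4.51461e-15 * 0.626 = 3.65500e-08
Step 4: W = sqrt(3.65500e-08) = 1.912e-04 cm = 1.912 um

1.912


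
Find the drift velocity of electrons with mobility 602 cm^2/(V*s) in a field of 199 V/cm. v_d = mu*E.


Step 1: v_d = mu * E
Step 2: v_d = 602 * 199 = 119798
Step 3: v_d = 1.20e+05 cm/s

1.20e+05


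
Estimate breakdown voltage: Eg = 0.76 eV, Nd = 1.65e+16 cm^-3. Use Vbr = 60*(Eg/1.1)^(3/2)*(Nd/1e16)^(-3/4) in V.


Step 1: Eg/1.1 = 0.76/1.1 = 0.690909
Step 2: (Eg/1.1)^1.5 = 0.690909^1.5 = 0.574290
Step 3: (Nd/1e16)^(-0.75) = (1.65)^(-0.75) = 0.686890
Step 4: Vbr = 60 * 0.574290 * 0.686890 = 23.7 V

23.7


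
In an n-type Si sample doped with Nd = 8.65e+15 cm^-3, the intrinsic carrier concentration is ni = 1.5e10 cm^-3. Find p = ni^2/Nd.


Step 1: Since Nd >> ni, n ≈ Nd = 8.65e+15 cm^-3
Step 2: p = ni^2 / n = (1.5e10)^2 / 8.65e+15
Step 3: p = 2.25e20 / 8.65e+15 = 2.60e+04 cm^-3

2.60e+04


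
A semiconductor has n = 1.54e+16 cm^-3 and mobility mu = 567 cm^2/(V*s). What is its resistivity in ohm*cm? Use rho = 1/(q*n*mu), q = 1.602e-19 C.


Step 1: sigma = q * n * mu = 1.602e-19 * 1.54e+16 * 567 = 1.39883e+00 S/cm
Step 2: rho = 1 / sigma = 1 / 1.39883e+00 = 0.7149 ohm*cm

0.7149


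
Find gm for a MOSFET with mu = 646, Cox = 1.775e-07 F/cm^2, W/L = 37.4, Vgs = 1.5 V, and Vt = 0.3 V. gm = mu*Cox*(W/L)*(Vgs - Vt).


Step 1: Vov = Vgs - Vt = 1.5 - 0.3 = 1.2 V
Step 2: gm = mu * Cox * (W/L) * Vov
Step 3: gm = 646 * 1.775e-07 * 37.4 * 1.2 = 5.15e-03 S

5.15e-03


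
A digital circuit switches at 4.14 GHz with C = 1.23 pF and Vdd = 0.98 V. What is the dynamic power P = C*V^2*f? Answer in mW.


Step 1: V^2 = 0.98^2 = 0.9604 V^2
Step 2: P = C*V^2*f = 1.23e-12 F * 0.9604 * 4.14e9 Hz
Step 3: P = 4.89054888e-03 W
Step 4: P = 4.891 mW

4.891


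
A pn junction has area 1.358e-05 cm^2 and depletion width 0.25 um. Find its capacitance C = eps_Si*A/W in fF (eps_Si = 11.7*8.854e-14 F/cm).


Step 1: eps_Si = 11.7 * 8.854e-14 = 1.035918e-12 F/cm
Step 2: W in cm = 0.25 * 1e-4 = 2.50e-05 cm
Step 3: C = 1.035918e-12 * 1.358e-05 / 2.50e-05 = 5.627107e-13 F
Step 4: C = 562.71 fF

562.71


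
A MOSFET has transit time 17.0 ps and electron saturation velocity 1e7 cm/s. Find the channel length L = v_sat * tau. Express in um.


Step 1: tau in seconds = 17.0 ps * 1e-12 = 1.7000e-11 s
Step 2: L = v_sat * tau = 1e7 * 1.7000e-11 = 1.7000e-04 cm
Step 3: L in um = 1.7000e-04 * 1e4 = 1.7 um

1.7


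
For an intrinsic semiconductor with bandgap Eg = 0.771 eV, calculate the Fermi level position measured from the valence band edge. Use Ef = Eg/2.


Step 1: For an intrinsic semiconductor, the Fermi level sits at midgap.
Step 2: Ef = Eg / 2 = 0.771 / 2 = 0.3855 eV

0.3855


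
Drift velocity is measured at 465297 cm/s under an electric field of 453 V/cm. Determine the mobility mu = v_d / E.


Step 1: mu = v_d / E
Step 2: mu = 465297 / 453
Step 3: mu = 1027.15 cm^2/(V*s)

1027.15


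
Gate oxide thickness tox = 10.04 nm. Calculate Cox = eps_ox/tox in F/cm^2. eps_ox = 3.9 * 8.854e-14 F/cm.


Step 1: eps_ox = 3.9 * 8.854e-14 = 3.45306e-13 F/cm
Step 2: tox in cm = 10.04 nm * 1e-7 = 1.0040e-06 cm
Step 3: Cox = 3.45306e-13 / 1.0040e-06 = 3.44e-07 F/cm^2

3.44e-07


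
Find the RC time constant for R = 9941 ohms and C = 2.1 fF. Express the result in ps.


Step 1: tau = R * C
Step 2: tau = 9941 * 2.1 fF = 9941 * 2.1e-15 F
Step 3: tau = 2.08761e-11 s = 20.8761 ps

20.8761


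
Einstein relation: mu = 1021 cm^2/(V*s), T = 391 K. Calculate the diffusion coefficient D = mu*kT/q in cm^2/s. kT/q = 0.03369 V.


Step 1: D = mu * (kT/q)
Step 2: D = 1021 * 0.03369
Step 3: D = 34.4 cm^2/s

34.4


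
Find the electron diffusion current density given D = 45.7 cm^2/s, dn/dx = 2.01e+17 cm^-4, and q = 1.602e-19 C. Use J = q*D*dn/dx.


Step 1: J = q * D * (dn/dx)
Step 2: J = 1.602e-19 * 45.7 * 2.01e+17
Step 3: J = 1.47e+00 A/cm^2

1.47e+00


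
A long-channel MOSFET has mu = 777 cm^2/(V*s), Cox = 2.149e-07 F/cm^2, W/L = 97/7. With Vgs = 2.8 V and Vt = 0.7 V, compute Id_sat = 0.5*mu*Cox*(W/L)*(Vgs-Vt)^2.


Step 1: Overdrive voltage Vov = Vgs - Vt = 2.8 - 0.7 = 2.1 V
Step 2: W/L = 97/7 = 13.8571
Step 3: Id = 0.5 * 777 * 2.149e-07 * 13.8571 * 2.1^2
Step 4: Id = 5.10e-03 A

5.10e-03


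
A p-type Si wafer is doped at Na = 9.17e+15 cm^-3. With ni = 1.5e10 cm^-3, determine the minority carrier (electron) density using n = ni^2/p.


Step 1: Majority hole concentration p ≈ Na = 9.17e+15 cm^-3
Step 2: n = ni^2 / Na = (1.5e10)^2 / 9.17e+15
Step 3: n = 2.45e+04 cm^-3

2.45e+04


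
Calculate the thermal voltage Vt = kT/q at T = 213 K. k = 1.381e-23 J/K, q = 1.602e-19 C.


Step 1: kT = 1.381e-23 * 213 = 2.94153e-21 J
Step 2: Vt = kT/q = 2.94153e-21 / 1.602e-19
Step 3: Vt = 0.01836 V

0.01836


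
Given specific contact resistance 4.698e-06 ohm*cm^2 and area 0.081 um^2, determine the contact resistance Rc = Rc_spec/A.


Step 1: Convert area to cm^2: 0.081 um^2 = 8.1000e-10 cm^2
Step 2: Rc = Rc_spec / A = 4.698e-06 / 8.1000e-10
Step 3: Rc = 5.80e+03 ohms

5.80e+03


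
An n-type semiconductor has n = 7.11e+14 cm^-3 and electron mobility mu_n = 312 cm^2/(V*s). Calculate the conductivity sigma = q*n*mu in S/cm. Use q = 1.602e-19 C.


Step 1: sigma = q * n * mu
Step 2: sigma = 1.602e-19 * 7.11e+14 * 312
Step 3: sigma = 3.554e-02 S/cm

3.554e-02


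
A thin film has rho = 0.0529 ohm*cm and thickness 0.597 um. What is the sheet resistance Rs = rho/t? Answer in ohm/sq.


Step 1: Convert thickness to cm: t = 0.597 um = 5.9700e-05 cm
Step 2: Rs = rho / t = 0.0529 / 5.9700e-05
Step 3: Rs = 886.1 ohm/sq

886.1


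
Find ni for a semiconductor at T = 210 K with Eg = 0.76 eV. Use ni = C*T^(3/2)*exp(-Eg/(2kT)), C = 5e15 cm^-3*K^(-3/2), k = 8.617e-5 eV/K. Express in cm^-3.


Step 1: Compute kT = 8.617e-5 * 210 = 0.0180957 eV
Step 2: Exponent = -Eg/(2kT) = -0.76/(2*0.0180957) = -20.99946
Step 3: T^(3/2) = 210^1.5 = 3043.19
Step 4: ni = 5e15 * 3043.19 * exp(-20.99946) = 1.15e+10 cm^-3

1.15e+10


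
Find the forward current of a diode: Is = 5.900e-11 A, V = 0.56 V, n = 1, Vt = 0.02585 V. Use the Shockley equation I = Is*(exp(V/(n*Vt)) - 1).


Step 1: V/(n*Vt) = 0.56/(1*0.02585) = 21.6634
Step 2: exp(21.6634) = 2.5603e+09
Step 3: I = 5.900e-11 * (2.5603e+09 - 1) = 1.51e-01 A

1.51e-01


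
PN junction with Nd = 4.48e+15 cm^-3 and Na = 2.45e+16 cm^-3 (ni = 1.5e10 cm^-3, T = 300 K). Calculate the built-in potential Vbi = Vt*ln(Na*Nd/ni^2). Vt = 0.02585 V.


Step 1: Compute Na*Nd/ni^2 = 2.45e+16 * 4.48e+15 / (1.5e10)^2 = 4.8782e+11
Step 2: ln(4.8782e+11) = 26.9132
Step 3: Vbi = 0.02585 * 26.9132 = 0.696 V

0.696


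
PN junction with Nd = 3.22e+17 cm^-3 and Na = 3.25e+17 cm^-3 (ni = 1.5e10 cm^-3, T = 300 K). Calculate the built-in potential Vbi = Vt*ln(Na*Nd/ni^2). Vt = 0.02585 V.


Step 1: Compute Na*Nd/ni^2 = 3.25e+17 * 3.22e+17 / (1.5e10)^2 = 4.6511e+14
Step 2: ln(4.6511e+14) = 33.7733
Step 3: Vbi = 0.02585 * 33.7733 = 0.873 V

0.873


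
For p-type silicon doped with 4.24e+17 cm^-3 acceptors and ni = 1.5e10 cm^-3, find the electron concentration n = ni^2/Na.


Step 1: Majority hole concentration p ≈ Na = 4.24e+17 cm^-3
Step 2: n = ni^2 / Na = (1.5e10)^2 / 4.24e+17
Step 3: n = 5.31e+02 cm^-3

5.31e+02


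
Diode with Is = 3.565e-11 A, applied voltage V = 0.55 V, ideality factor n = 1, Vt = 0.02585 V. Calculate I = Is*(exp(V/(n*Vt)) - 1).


Step 1: V/(n*Vt) = 0.55/(1*0.02585) = 21.2766
Step 2: exp(21.2766) = 1.7390e+09
Step 3: I = 3.565e-11 * (1.7390e+09 - 1) = 6.20e-02 A

6.20e-02


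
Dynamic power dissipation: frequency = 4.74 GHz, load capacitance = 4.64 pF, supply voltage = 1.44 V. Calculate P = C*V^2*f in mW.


Step 1: V^2 = 1.44^2 = 2.0736 V^2
Step 2: P = C*V^2*f = 4.64e-12 F * 2.0736 * 4.74e9 Hz
Step 3: P = 4.560592896e-02 W
Step 4: P = 45.606 mW

45.606


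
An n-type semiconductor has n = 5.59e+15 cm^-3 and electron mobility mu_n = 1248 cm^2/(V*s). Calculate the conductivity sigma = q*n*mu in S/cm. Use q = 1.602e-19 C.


Step 1: sigma = q * n * mu
Step 2: sigma = 1.602e-19 * 5.59e+15 * 1248
Step 3: sigma = 1.118e+00 S/cm

1.118e+00


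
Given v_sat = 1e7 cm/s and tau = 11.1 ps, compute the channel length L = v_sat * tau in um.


Step 1: tau in seconds = 11.1 ps * 1e-12 = 1.1100e-11 s
Step 2: L = v_sat * tau = 1e7 * 1.1100e-11 = 1.1100e-04 cm
Step 3: L in um = 1.1100e-04 * 1e4 = 1.11 um

1.11


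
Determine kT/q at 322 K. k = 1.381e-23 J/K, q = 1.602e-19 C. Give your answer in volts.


Step 1: kT = 1.381e-23 * 322 = 4.44682e-21 J
Step 2: Vt = kT/q = 4.44682e-21 / 1.602e-19
Step 3: Vt = 0.02776 V

0.02776


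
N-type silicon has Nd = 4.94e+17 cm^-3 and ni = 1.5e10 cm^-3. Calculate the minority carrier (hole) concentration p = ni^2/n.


Step 1: Since Nd >> ni, n ≈ Nd = 4.94e+17 cm^-3
Step 2: p = ni^2 / n = (1.5e10)^2 / 4.94e+17
Step 3: p = 2.25e20 / 4.94e+17 = 4.55e+02 cm^-3

4.55e+02


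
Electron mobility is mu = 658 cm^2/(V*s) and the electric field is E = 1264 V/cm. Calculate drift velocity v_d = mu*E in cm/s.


Step 1: v_d = mu * E
Step 2: v_d = 658 * 1264 = 831712
Step 3: v_d = 8.32e+05 cm/s

8.32e+05


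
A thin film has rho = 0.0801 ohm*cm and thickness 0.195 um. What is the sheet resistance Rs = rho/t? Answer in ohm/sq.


Step 1: Convert thickness to cm: t = 0.195 um = 1.9500e-05 cm
Step 2: Rs = rho / t = 0.0801 / 1.9500e-05
Step 3: Rs = 4107.7 ohm/sq

4107.7


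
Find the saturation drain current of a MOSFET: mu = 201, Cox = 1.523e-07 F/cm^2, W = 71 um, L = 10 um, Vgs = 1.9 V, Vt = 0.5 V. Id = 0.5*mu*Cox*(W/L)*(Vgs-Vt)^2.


Step 1: Overdrive voltage Vov = Vgs - Vt = 1.9 - 0.5 = 1.4 V
Step 2: W/L = 71/10 = 7.1
Step 3: Id = 0.5 * 201 * 1.523e-07 * 7.1 * 1.4^2
Step 4: Id = 2.13e-04 A

2.13e-04


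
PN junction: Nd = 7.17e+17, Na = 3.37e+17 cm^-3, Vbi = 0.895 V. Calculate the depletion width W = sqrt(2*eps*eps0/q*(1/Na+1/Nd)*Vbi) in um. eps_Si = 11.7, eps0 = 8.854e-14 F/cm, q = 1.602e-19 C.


Step 1: 1/Na + 1/Nd = 1/3.37e+17 + 1/7.17e+17 = 4.36206e-18
Step 2: 2*eps*eps0/q = 2*11.7*8.854e-14/1.602e-19 = 1.293281e+07
Step 3: W^2 = 1.293281e+07 * 4.36206e-18 * 0.895 = 5.04903e-11
Step 4: W = sqrt(5.04903e-11) = 7.106e-06 cm = 0.07106 um

0.07106


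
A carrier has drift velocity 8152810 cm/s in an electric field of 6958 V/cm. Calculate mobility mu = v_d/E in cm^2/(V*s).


Step 1: mu = v_d / E
Step 2: mu = 8152810 / 6958
Step 3: mu = 1171.72 cm^2/(V*s)

1171.72


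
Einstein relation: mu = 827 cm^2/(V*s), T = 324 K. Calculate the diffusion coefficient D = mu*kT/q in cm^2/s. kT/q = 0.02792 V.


Step 1: D = mu * (kT/q)
Step 2: D = 827 * 0.02792
Step 3: D = 23.09 cm^2/s

23.09


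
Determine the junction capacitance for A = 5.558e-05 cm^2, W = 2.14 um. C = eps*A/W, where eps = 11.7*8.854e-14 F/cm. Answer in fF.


Step 1: eps_Si = 11.7 * 8.854e-14 = 1.035918e-12 F/cm
Step 2: W in cm = 2.14 * 1e-4 = 2.14e-04 cm
Step 3: C = 1.035918e-12 * 5.558e-05 / 2.14e-04 = 2.690482e-13 F
Step 4: C = 269.05 fF

269.05


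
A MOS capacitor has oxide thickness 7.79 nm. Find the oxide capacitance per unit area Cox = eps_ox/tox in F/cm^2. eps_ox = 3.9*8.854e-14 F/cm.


Step 1: eps_ox = 3.9 * 8.854e-14 = 3.45306e-13 F/cm
Step 2: tox in cm = 7.79 nm * 1e-7 = 7.7900e-07 cm
Step 3: Cox = 3.45306e-13 / 7.7900e-07 = 4.43e-07 F/cm^2

4.43e-07


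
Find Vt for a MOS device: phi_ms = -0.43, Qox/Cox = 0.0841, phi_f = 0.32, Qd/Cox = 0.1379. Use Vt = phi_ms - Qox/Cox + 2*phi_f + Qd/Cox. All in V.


Step 1: Vt = phi_ms - Qox/Cox + 2*phi_f + Qd/Cox
Step 2: Vt = -0.43 - 0.0841 + 2*0.32 + 0.1379
Step 3: Vt = -0.43 - 0.0841 + 0.64 + 0.1379
Step 4: Vt = 0.2638 V

0.2638


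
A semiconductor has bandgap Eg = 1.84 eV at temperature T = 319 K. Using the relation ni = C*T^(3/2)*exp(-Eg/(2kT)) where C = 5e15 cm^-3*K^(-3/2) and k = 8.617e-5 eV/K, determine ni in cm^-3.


Step 1: Compute kT = 8.617e-5 * 319 = 0.02748823 eV
Step 2: Exponent = -Eg/(2kT) = -1.84/(2*0.02748823) = -33.46887
Step 3: T^(3/2) = 319^1.5 = 5697.52
Step 4: ni = 5e15 * 5697.52 * exp(-33.46887) = 8.30e+04 cm^-3

8.30e+04


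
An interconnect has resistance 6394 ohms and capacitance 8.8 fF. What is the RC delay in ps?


Step 1: tau = R * C
Step 2: tau = 6394 * 8.8 fF = 6394 * 8.8e-15 F
Step 3: tau = 5.62672e-11 s = 56.2672 ps

56.2672


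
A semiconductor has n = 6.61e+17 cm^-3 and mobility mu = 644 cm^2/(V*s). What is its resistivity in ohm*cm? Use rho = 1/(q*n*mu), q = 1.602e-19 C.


Step 1: sigma = q * n * mu = 1.602e-19 * 6.61e+17 * 644 = 6.81946e+01 S/cm
Step 2: rho = 1 / sigma = 1 / 6.81946e+01 = 0.01466 ohm*cm

0.01466


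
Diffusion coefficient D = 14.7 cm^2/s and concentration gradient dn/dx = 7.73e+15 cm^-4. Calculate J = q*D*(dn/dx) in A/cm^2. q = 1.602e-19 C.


Step 1: J = q * D * (dn/dx)
Step 2: J = 1.602e-19 * 14.7 * 7.73e+15
Step 3: J = 1.82e-02 A/cm^2

1.82e-02


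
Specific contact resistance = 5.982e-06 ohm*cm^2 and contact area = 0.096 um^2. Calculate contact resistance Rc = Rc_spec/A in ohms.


Step 1: Convert area to cm^2: 0.096 um^2 = 9.6000e-10 cm^2
Step 2: Rc = Rc_spec / A = 5.982e-06 / 9.6000e-10
Step 3: Rc = 6.23e+03 ohms

6.23e+03


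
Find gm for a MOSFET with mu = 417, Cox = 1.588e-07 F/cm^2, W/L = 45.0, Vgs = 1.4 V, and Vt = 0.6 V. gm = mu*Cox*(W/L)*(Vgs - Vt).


Step 1: Vov = Vgs - Vt = 1.4 - 0.6 = 0.8 V
Step 2: gm = mu * Cox * (W/L) * Vov
Step 3: gm = 417 * 1.588e-07 * 45.0 * 0.8 = 2.38e-03 S

2.38e-03


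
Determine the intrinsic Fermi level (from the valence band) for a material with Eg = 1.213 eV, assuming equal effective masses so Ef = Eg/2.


Step 1: For an intrinsic semiconductor, the Fermi level sits at midgap.
Step 2: Ef = Eg / 2 = 1.213 / 2 = 0.6065 eV

0.6065


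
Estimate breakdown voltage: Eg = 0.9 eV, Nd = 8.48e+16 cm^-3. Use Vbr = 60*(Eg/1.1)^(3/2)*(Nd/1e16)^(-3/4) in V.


Step 1: Eg/1.1 = 0.9/1.1 = 0.818182
Step 2: (Eg/1.1)^1.5 = 0.818182^1.5 = 0.740074
Step 3: (Nd/1e16)^(-0.75) = (8.48)^(-0.75) = 0.201235
Step 4: Vbr = 60 * 0.740074 * 0.201235 = 8.9 V

8.9


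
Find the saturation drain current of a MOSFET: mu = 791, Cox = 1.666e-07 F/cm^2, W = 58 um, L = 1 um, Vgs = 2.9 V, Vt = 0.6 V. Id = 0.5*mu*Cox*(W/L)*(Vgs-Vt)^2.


Step 1: Overdrive voltage Vov = Vgs - Vt = 2.9 - 0.6 = 2.3 V
Step 2: W/L = 58/1 = 58
Step 3: Id = 0.5 * 791 * 1.666e-07 * 58 * 2.3^2
Step 4: Id = 2.02e-02 A

2.02e-02


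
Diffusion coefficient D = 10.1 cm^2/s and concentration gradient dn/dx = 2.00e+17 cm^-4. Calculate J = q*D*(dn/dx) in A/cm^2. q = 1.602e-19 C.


Step 1: J = q * D * (dn/dx)
Step 2: J = 1.602e-19 * 10.1 * 2.00e+17
Step 3: J = 3.24e-01 A/cm^2

3.24e-01


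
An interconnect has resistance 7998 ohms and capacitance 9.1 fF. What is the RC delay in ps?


Step 1: tau = R * C
Step 2: tau = 7998 * 9.1 fF = 7998 * 9.1e-15 F
Step 3: tau = 7.27818e-11 s = 72.7818 ps

72.7818


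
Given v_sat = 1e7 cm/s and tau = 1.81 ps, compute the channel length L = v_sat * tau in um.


Step 1: tau in seconds = 1.81 ps * 1e-12 = 1.8100e-12 s
Step 2: L = v_sat * tau = 1e7 * 1.8100e-12 = 1.8100e-05 cm
Step 3: L in um = 1.8100e-05 * 1e4 = 0.181 um

0.181


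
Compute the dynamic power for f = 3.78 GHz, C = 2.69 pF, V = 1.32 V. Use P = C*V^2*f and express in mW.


Step 1: V^2 = 1.32^2 = 1.7424 V^2
Step 2: P = C*V^2*f = 2.69e-12 F * 1.7424 * 3.78e9 Hz
Step 3: P = 1.771707168e-02 W
Step 4: P = 17.717 mW

17.717


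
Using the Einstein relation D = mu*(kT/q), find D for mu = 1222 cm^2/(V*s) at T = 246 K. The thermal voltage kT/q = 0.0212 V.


Step 1: D = mu * (kT/q)
Step 2: D = 1222 * 0.0212
Step 3: D = 25.91 cm^2/s

25.91


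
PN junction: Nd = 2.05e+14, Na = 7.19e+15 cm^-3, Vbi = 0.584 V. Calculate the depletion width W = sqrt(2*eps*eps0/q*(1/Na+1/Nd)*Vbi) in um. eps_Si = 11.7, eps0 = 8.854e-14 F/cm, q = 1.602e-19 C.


Step 1: 1/Na + 1/Nd = 1/7.19e+15 + 1/2.05e+14 = 5.01713e-15
Step 2: 2*eps*eps0/q = 2*11.7*8.854e-14/1.602e-19 = 1.293281e+07
Step 3: W^2 = 1.293281e+07 * 5.01713e-15 * 0.584 = 3.78932e-08
Step 4: W = sqrt(3.78932e-08) = 1.947e-04 cm = 1.947 um

1.947


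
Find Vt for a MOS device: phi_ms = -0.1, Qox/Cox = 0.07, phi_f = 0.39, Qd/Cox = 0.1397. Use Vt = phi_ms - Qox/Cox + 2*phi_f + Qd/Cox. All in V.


Step 1: Vt = phi_ms - Qox/Cox + 2*phi_f + Qd/Cox
Step 2: Vt = -0.1 - 0.07 + 2*0.39 + 0.1397
Step 3: Vt = -0.1 - 0.07 + 0.78 + 0.1397
Step 4: Vt = 0.7497 V

0.7497


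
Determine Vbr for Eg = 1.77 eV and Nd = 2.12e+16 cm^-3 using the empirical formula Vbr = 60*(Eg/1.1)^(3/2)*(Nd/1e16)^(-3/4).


Step 1: Eg/1.1 = 1.77/1.1 = 1.609091
Step 2: (Eg/1.1)^1.5 = 1.609091^1.5 = 2.041131
Step 3: (Nd/1e16)^(-0.75) = (2.12)^(-0.75) = 0.569178
Step 4: Vbr = 60 * 2.041131 * 0.569178 = 69.7 V

69.7


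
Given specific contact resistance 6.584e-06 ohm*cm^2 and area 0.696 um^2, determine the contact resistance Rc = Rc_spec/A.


Step 1: Convert area to cm^2: 0.696 um^2 = 6.9600e-09 cm^2
Step 2: Rc = Rc_spec / A = 6.584e-06 / 6.9600e-09
Step 3: Rc = 9.46e+02 ohms

9.46e+02


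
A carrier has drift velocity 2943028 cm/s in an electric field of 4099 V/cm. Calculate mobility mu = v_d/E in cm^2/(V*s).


Step 1: mu = v_d / E
Step 2: mu = 2943028 / 4099
Step 3: mu = 717.99 cm^2/(V*s)

717.99


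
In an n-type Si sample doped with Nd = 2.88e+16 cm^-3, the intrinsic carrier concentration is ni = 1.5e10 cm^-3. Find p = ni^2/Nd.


Step 1: Since Nd >> ni, n ≈ Nd = 2.88e+16 cm^-3
Step 2: p = ni^2 / n = (1.5e10)^2 / 2.88e+16
Step 3: p = 2.25e20 / 2.88e+16 = 7.81e+03 cm^-3

7.81e+03


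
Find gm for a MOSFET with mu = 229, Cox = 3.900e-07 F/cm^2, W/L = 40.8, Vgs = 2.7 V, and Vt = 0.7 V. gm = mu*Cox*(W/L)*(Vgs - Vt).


Step 1: Vov = Vgs - Vt = 2.7 - 0.7 = 2.0 V
Step 2: gm = mu * Cox * (W/L) * Vov
Step 3: gm = 229 * 3.900e-07 * 40.8 * 2.0 = 7.29e-03 S

7.29e-03


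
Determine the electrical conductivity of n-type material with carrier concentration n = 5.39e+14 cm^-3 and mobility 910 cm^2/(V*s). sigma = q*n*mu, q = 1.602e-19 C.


Step 1: sigma = q * n * mu
Step 2: sigma = 1.602e-19 * 5.39e+14 * 910
Step 3: sigma = 7.858e-02 S/cm

7.858e-02


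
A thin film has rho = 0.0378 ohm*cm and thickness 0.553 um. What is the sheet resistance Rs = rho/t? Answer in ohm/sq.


Step 1: Convert thickness to cm: t = 0.553 um = 5.5300e-05 cm
Step 2: Rs = rho / t = 0.0378 / 5.5300e-05
Step 3: Rs = 683.5 ohm/sq

683.5


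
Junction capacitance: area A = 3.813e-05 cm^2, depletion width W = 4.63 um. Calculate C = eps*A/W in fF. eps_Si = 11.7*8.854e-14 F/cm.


Step 1: eps_Si = 11.7 * 8.854e-14 = 1.035918e-12 F/cm
Step 2: W in cm = 4.63 * 1e-4 = 4.63e-04 cm
Step 3: C = 1.035918e-12 * 3.813e-05 / 4.63e-04 = 8.531221e-14 F
Step 4: C = 85.31 fF

85.31


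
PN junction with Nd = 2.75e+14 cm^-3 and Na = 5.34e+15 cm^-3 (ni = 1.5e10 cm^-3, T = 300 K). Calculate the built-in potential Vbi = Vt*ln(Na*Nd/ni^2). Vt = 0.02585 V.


Step 1: Compute Na*Nd/ni^2 = 5.34e+15 * 2.75e+14 / (1.5e10)^2 = 6.5267e+09
Step 2: ln(6.5267e+09) = 22.5992
Step 3: Vbi = 0.02585 * 22.5992 = 0.584 V

0.584


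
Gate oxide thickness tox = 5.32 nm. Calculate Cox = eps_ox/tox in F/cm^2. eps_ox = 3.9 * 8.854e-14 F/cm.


Step 1: eps_ox = 3.9 * 8.854e-14 = 3.45306e-13 F/cm
Step 2: tox in cm = 5.32 nm * 1e-7 = 5.3200e-07 cm
Step 3: Cox = 3.45306e-13 / 5.3200e-07 = 6.49e-07 F/cm^2

6.49e-07


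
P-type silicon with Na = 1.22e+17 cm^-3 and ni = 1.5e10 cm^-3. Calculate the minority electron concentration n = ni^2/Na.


Step 1: Majority hole concentration p ≈ Na = 1.22e+17 cm^-3
Step 2: n = ni^2 / Na = (1.5e10)^2 / 1.22e+17
Step 3: n = 1.84e+03 cm^-3

1.84e+03


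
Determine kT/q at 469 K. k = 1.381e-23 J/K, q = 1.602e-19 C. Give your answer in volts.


Step 1: kT = 1.381e-23 * 469 = 6.47689e-21 J
Step 2: Vt = kT/q = 6.47689e-21 / 1.602e-19
Step 3: Vt = 0.04043 V

0.04043


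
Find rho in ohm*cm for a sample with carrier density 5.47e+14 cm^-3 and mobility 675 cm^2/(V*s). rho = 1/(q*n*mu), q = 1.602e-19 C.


Step 1: sigma = q * n * mu = 1.602e-19 * 5.47e+14 * 675 = 5.91498e-02 S/cm
Step 2: rho = 1 / sigma = 1 / 5.91498e-02 = 16.91 ohm*cm

16.91


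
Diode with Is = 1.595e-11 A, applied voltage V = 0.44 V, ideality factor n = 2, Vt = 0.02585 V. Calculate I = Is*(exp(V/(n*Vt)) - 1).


Step 1: V/(n*Vt) = 0.44/(2*0.02585) = 8.5106
Step 2: exp(8.5106) = 4.9671e+03
Step 3: I = 1.595e-11 * (4.9671e+03 - 1) = 7.92e-08 A

7.92e-08


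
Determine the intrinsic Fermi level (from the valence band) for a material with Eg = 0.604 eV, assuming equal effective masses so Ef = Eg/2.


Step 1: For an intrinsic semiconductor, the Fermi level sits at midgap.
Step 2: Ef = Eg / 2 = 0.604 / 2 = 0.302 eV

0.302


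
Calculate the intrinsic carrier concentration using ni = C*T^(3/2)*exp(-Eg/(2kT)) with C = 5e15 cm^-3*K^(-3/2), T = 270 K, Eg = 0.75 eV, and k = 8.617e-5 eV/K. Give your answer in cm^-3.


Step 1: Compute kT = 8.617e-5 * 270 = 0.0232659 eV
Step 2: Exponent = -Eg/(2kT) = -0.75/(2*0.0232659) = -16.11801
Step 3: T^(3/2) = 270^1.5 = 4436.55
Step 4: ni = 5e15 * 4436.55 * exp(-16.11801) = 2.22e+12 cm^-3

2.22e+12


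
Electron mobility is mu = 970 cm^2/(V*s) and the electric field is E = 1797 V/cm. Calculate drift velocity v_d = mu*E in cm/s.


Step 1: v_d = mu * E
Step 2: v_d = 970 * 1797 = 1743090
Step 3: v_d = 1.74e+06 cm/s

1.74e+06


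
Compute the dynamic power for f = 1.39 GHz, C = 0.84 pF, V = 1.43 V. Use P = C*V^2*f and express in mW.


Step 1: V^2 = 1.43^2 = 2.0449 V^2
Step 2: P = C*V^2*f = 0.84e-12 F * 2.0449 * 1.39e9 Hz
Step 3: P = 2.38762524e-03 W
Step 4: P = 2.388 mW

2.388


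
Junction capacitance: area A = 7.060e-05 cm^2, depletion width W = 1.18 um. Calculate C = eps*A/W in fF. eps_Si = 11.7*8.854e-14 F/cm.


Step 1: eps_Si = 11.7 * 8.854e-14 = 1.035918e-12 F/cm
Step 2: W in cm = 1.18 * 1e-4 = 1.18e-04 cm
Step 3: C = 1.035918e-12 * 7.060e-05 / 1.18e-04 = 6.197950e-13 F
Step 4: C = 619.8 fF

619.8


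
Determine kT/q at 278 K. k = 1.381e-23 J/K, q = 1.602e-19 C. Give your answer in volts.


Step 1: kT = 1.381e-23 * 278 = 3.83918e-21 J
Step 2: Vt = kT/q = 3.83918e-21 / 1.602e-19
Step 3: Vt = 0.02396 V

0.02396


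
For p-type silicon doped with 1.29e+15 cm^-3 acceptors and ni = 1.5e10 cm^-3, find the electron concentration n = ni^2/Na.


Step 1: Majority hole concentration p ≈ Na = 1.29e+15 cm^-3
Step 2: n = ni^2 / Na = (1.5e10)^2 / 1.29e+15
Step 3: n = 1.74e+05 cm^-3

1.74e+05


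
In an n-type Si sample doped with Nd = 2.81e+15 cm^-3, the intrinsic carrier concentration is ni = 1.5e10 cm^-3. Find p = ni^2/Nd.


Step 1: Since Nd >> ni, n ≈ Nd = 2.81e+15 cm^-3
Step 2: p = ni^2 / n = (1.5e10)^2 / 2.81e+15
Step 3: p = 2.25e20 / 2.81e+15 = 8.01e+04 cm^-3

8.01e+04


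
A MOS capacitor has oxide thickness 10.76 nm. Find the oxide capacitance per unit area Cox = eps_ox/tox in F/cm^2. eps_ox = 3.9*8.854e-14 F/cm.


Step 1: eps_ox = 3.9 * 8.854e-14 = 3.45306e-13 F/cm
Step 2: tox in cm = 10.76 nm * 1e-7 = 1.0760e-06 cm
Step 3: Cox = 3.45306e-13 / 1.0760e-06 = 3.21e-07 F/cm^2

3.21e-07


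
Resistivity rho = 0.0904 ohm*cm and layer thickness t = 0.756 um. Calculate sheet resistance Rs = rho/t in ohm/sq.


Step 1: Convert thickness to cm: t = 0.756 um = 7.5600e-05 cm
Step 2: Rs = rho / t = 0.0904 / 7.5600e-05
Step 3: Rs = 1195.8 ohm/sq

1195.8


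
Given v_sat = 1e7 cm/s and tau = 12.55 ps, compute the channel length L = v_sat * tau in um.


Step 1: tau in seconds = 12.55 ps * 1e-12 = 1.2550e-11 s
Step 2: L = v_sat * tau = 1e7 * 1.2550e-11 = 1.2550e-04 cm
Step 3: L in um = 1.2550e-04 * 1e4 = 1.255 um

1.255


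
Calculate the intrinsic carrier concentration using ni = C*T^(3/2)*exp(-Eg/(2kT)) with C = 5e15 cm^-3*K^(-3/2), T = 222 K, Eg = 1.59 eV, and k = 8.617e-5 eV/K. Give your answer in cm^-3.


Step 1: Compute kT = 8.617e-5 * 222 = 0.01912974 eV
Step 2: Exponent = -Eg/(2kT) = -1.59/(2*0.01912974) = -41.55833
Step 3: T^(3/2) = 222^1.5 = 3307.73
Step 4: ni = 5e15 * 3307.73 * exp(-41.55833) = 1.48e+01 cm^-3

1.48e+01


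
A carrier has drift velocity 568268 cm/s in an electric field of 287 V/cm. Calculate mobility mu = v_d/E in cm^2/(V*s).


Step 1: mu = v_d / E
Step 2: mu = 568268 / 287
Step 3: mu = 1980.03 cm^2/(V*s)

1980.03


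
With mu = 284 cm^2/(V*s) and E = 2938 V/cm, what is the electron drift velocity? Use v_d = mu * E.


Step 1: v_d = mu * E
Step 2: v_d = 284 * 2938 = 834392
Step 3: v_d = 8.34e+05 cm/s

8.34e+05


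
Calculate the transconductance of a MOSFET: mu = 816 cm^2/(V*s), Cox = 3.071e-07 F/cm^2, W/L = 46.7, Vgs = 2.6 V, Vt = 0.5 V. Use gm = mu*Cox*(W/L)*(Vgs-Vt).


Step 1: Vov = Vgs - Vt = 2.6 - 0.5 = 2.1 V
Step 2: gm = mu * Cox * (W/L) * Vov
Step 3: gm = 816 * 3.071e-07 * 46.7 * 2.1 = 2.46e-02 S

2.46e-02


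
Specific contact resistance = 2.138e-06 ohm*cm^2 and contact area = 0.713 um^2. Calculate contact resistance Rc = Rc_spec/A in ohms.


Step 1: Convert area to cm^2: 0.713 um^2 = 7.1300e-09 cm^2
Step 2: Rc = Rc_spec / A = 2.138e-06 / 7.1300e-09
Step 3: Rc = 3.00e+02 ohms

3.00e+02


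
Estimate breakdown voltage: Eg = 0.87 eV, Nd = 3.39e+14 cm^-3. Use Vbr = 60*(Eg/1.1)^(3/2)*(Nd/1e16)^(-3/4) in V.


Step 1: Eg/1.1 = 0.87/1.1 = 0.790909
Step 2: (Eg/1.1)^1.5 = 0.790909^1.5 = 0.703380
Step 3: (Nd/1e16)^(-0.75) = (0.0339)^(-0.75) = 12.657567
Step 4: Vbr = 60 * 0.703380 * 12.657567 = 534.2 V

534.2


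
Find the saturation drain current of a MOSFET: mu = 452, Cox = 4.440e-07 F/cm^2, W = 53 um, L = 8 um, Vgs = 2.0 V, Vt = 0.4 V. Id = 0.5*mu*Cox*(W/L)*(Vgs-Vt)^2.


Step 1: Overdrive voltage Vov = Vgs - Vt = 2.0 - 0.4 = 1.6 V
Step 2: W/L = 53/8 = 6.625
Step 3: Id = 0.5 * 452 * 4.440e-07 * 6.625 * 1.6^2
Step 4: Id = 1.70e-03 A

1.70e-03


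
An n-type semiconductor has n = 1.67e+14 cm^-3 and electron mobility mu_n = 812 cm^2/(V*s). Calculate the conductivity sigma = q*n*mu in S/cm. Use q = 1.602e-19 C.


Step 1: sigma = q * n * mu
Step 2: sigma = 1.602e-19 * 1.67e+14 * 812
Step 3: sigma = 2.172e-02 S/cm

2.172e-02


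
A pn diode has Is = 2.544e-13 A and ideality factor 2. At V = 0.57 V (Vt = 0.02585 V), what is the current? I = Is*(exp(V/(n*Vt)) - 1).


Step 1: V/(n*Vt) = 0.57/(2*0.02585) = 11.0251
Step 2: exp(11.0251) = 6.1396e+04
Step 3: I = 2.544e-13 * (6.1396e+04 - 1) = 1.56e-08 A

1.56e-08


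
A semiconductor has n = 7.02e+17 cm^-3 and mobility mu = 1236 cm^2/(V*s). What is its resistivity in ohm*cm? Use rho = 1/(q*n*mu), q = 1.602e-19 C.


Step 1: sigma = q * n * mu = 1.602e-19 * 7.02e+17 * 1236 = 1.39001e+02 S/cm
Step 2: rho = 1 / sigma = 1 / 1.39001e+02 = 0.007194 ohm*cm

0.007194


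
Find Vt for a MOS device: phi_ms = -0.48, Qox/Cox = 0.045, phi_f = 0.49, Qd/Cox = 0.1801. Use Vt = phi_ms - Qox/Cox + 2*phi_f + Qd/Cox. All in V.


Step 1: Vt = phi_ms - Qox/Cox + 2*phi_f + Qd/Cox
Step 2: Vt = -0.48 - 0.045 + 2*0.49 + 0.1801
Step 3: Vt = -0.48 - 0.045 + 0.98 + 0.1801
Step 4: Vt = 0.6351 V

0.6351
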